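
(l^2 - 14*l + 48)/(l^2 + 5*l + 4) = (l^2 - 14*l + 48)/(l^2 + 5*l + 4)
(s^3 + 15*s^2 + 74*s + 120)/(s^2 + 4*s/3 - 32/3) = 3*(s^2 + 11*s + 30)/(3*s - 8)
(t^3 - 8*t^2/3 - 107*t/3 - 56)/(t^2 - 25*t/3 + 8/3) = (3*t^2 + 16*t + 21)/(3*t - 1)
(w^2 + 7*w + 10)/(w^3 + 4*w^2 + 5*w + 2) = (w + 5)/(w^2 + 2*w + 1)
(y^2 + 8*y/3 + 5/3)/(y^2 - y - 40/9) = 3*(y + 1)/(3*y - 8)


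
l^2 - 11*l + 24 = (l - 8)*(l - 3)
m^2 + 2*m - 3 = (m - 1)*(m + 3)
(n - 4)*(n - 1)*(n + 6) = n^3 + n^2 - 26*n + 24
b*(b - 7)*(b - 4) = b^3 - 11*b^2 + 28*b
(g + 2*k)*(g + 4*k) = g^2 + 6*g*k + 8*k^2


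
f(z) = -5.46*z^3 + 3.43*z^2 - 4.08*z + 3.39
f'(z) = -16.38*z^2 + 6.86*z - 4.08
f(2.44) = -65.46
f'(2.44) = -84.86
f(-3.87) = 387.02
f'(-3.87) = -275.95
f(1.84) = -26.52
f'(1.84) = -46.91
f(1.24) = -6.81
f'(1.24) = -20.76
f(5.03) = -625.21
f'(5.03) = -384.00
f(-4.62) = 633.87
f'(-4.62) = -385.39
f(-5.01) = 796.53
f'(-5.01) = -449.59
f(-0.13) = 3.99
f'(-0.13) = -5.25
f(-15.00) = 19263.84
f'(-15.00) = -3792.48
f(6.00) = -1076.97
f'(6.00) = -552.60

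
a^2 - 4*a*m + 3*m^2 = (a - 3*m)*(a - m)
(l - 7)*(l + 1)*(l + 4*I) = l^3 - 6*l^2 + 4*I*l^2 - 7*l - 24*I*l - 28*I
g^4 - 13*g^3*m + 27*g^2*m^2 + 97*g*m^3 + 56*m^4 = (g - 8*m)*(g - 7*m)*(g + m)^2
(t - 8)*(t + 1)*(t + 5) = t^3 - 2*t^2 - 43*t - 40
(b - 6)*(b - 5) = b^2 - 11*b + 30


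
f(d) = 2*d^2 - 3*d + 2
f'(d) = 4*d - 3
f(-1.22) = 8.64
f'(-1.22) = -7.88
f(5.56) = 47.15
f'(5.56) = 19.24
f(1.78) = 3.00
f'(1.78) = 4.12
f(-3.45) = 36.16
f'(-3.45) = -16.80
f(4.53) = 29.45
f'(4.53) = 15.12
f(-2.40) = 20.72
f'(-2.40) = -12.60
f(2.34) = 5.93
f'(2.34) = 6.36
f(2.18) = 4.96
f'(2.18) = 5.72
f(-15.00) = 497.00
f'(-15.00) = -63.00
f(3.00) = 11.00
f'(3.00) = 9.00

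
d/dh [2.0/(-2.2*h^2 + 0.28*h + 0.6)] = (8.8*h - 0.56)/(-2.2*h^2 + 0.28*h + 0.6)^2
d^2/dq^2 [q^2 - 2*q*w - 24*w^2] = 2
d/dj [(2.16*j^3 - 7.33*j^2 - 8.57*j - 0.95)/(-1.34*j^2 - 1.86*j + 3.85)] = (-2.8944*j^4 - 8.0352*j^3 + 27.098*j^2 - 58.987*j - 34.7615)/(1.7956*j^4 + 4.9848*j^3 - 6.8584*j^2 - 14.322*j + 14.8225)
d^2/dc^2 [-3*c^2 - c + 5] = -6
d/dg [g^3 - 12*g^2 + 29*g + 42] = 3*g^2 - 24*g + 29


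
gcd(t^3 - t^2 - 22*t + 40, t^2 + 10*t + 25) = t + 5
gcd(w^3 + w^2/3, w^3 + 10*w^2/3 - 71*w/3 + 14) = 1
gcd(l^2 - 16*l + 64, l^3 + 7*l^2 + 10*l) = 1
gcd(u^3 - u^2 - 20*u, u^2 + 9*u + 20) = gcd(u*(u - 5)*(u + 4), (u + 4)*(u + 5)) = u + 4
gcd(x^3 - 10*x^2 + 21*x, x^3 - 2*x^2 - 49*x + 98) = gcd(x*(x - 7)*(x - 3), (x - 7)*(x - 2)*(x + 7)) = x - 7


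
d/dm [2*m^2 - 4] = 4*m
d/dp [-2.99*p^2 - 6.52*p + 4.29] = -5.98*p - 6.52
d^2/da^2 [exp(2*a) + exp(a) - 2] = (4*exp(a) + 1)*exp(a)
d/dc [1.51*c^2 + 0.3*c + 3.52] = 3.02*c + 0.3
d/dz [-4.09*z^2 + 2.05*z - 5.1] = 2.05 - 8.18*z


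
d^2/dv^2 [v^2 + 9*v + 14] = 2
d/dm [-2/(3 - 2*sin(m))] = -4*cos(m)/(2*sin(m) - 3)^2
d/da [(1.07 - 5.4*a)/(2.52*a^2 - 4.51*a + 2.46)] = (13.608*a^2 - 5.3928*a - 8.4583)/(6.3504*a^4 - 22.7304*a^3 + 32.7385*a^2 - 22.1892*a + 6.0516)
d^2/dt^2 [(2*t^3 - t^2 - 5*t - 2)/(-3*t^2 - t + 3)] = 22*(2*t^3 + 9*t^2 + 9*t + 4)/(27*t^6 + 27*t^5 - 72*t^4 - 53*t^3 + 72*t^2 + 27*t - 27)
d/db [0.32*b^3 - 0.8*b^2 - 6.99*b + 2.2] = 0.96*b^2 - 1.6*b - 6.99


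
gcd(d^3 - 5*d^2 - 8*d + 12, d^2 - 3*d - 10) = d + 2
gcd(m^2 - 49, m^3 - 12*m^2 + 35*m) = m - 7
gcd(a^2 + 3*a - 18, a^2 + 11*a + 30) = a + 6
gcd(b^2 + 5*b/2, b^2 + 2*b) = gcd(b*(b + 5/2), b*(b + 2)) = b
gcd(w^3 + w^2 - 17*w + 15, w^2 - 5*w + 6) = w - 3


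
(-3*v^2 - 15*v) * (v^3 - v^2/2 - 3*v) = -3*v^5 - 27*v^4/2 + 33*v^3/2 + 45*v^2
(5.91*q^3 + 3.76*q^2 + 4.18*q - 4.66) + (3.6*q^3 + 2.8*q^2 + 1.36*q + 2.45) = 9.51*q^3 + 6.56*q^2 + 5.54*q - 2.21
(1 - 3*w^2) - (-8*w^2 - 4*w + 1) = 5*w^2 + 4*w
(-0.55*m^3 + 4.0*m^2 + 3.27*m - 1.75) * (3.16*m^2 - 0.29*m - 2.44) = -1.738*m^5 + 12.7995*m^4 + 10.5152*m^3 - 16.2383*m^2 - 7.4713*m + 4.27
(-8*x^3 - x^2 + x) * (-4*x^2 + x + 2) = 32*x^5 - 4*x^4 - 21*x^3 - x^2 + 2*x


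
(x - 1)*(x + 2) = x^2 + x - 2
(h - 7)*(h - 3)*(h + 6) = h^3 - 4*h^2 - 39*h + 126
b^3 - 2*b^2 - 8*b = b*(b - 4)*(b + 2)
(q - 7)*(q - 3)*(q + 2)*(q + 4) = q^4 - 4*q^3 - 31*q^2 + 46*q + 168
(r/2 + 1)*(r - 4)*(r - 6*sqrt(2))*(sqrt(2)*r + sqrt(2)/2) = sqrt(2)*r^4/2 - 6*r^3 - 3*sqrt(2)*r^3/4 - 9*sqrt(2)*r^2/2 + 9*r^2 - 2*sqrt(2)*r + 54*r + 24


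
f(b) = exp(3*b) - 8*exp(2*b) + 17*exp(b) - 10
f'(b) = 3*exp(3*b) - 16*exp(2*b) + 17*exp(b)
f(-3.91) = -9.66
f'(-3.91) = 0.33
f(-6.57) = -9.98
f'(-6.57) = 0.02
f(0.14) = 0.49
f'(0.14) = 2.95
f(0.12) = 0.43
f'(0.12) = 3.13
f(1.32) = -6.01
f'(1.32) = -3.20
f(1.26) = -5.68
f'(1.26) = -7.48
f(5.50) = 14175876.06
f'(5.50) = 42998331.78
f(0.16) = 0.55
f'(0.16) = 2.76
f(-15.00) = -10.00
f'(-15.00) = 0.00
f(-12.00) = -10.00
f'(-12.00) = 0.00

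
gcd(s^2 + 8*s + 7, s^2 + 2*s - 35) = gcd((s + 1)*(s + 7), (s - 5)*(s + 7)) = s + 7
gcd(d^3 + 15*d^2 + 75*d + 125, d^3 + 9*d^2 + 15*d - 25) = d^2 + 10*d + 25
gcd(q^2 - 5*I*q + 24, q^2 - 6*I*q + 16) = q - 8*I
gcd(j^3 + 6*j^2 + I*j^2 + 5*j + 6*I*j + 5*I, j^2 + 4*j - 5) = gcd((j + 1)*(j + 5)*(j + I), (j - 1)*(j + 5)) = j + 5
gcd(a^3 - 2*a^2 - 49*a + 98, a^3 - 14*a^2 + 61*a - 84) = a - 7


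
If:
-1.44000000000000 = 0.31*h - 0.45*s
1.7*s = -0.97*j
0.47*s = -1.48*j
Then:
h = -4.65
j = 0.00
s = 0.00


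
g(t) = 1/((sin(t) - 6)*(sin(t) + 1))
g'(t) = -cos(t)/((sin(t) - 6)*(sin(t) + 1)^2) - cos(t)/((sin(t) - 6)^2*(sin(t) + 1))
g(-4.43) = -0.10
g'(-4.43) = -0.01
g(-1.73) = -11.32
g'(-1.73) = -141.61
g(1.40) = -0.10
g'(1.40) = 0.01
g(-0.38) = -0.25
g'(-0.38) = 0.33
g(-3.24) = -0.15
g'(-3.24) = -0.11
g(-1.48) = -34.70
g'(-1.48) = 763.41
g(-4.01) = -0.11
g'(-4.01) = -0.03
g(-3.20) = -0.16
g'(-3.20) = -0.12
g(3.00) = -0.15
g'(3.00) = -0.10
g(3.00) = -0.15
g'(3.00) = -0.10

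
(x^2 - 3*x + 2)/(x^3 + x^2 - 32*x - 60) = (x^2 - 3*x + 2)/(x^3 + x^2 - 32*x - 60)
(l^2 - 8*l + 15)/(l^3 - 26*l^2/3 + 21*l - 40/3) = 3*(l - 3)/(3*l^2 - 11*l + 8)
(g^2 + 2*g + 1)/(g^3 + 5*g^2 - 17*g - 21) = (g + 1)/(g^2 + 4*g - 21)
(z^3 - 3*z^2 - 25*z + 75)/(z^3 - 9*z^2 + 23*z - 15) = (z + 5)/(z - 1)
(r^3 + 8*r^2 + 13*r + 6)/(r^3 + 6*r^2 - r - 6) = (r + 1)/(r - 1)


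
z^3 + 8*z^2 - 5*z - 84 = (z - 3)*(z + 4)*(z + 7)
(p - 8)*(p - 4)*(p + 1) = p^3 - 11*p^2 + 20*p + 32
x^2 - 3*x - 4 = (x - 4)*(x + 1)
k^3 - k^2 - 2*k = k*(k - 2)*(k + 1)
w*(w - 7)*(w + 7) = w^3 - 49*w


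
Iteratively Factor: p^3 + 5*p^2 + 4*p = (p + 4)*(p^2 + p) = (p + 1)*(p + 4)*(p)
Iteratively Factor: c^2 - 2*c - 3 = (c + 1)*(c - 3)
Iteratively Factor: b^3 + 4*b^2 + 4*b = (b + 2)*(b^2 + 2*b) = b*(b + 2)*(b + 2)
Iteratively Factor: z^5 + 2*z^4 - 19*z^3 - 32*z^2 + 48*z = (z + 4)*(z^4 - 2*z^3 - 11*z^2 + 12*z) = (z - 4)*(z + 4)*(z^3 + 2*z^2 - 3*z) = (z - 4)*(z + 3)*(z + 4)*(z^2 - z) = z*(z - 4)*(z + 3)*(z + 4)*(z - 1)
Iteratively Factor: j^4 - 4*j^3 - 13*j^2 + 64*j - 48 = (j - 3)*(j^3 - j^2 - 16*j + 16) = (j - 4)*(j - 3)*(j^2 + 3*j - 4) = (j - 4)*(j - 3)*(j - 1)*(j + 4)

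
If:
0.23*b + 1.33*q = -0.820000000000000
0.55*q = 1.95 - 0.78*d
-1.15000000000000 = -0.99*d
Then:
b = -14.54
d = 1.16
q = 1.90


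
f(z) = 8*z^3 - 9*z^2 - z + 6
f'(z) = 24*z^2 - 18*z - 1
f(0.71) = 3.62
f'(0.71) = -1.68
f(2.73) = 98.97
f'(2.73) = 128.73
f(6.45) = 1771.82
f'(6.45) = 881.36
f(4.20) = 435.74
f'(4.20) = 346.76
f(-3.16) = -333.15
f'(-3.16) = 295.53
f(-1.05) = -12.13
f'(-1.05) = 44.36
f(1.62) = 14.77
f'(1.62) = 32.83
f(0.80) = 3.54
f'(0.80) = -0.04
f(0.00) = 6.00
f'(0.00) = -1.00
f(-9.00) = -6546.00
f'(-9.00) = 2105.00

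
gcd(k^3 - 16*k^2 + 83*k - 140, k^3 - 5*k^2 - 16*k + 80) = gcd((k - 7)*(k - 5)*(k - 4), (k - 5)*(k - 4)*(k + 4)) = k^2 - 9*k + 20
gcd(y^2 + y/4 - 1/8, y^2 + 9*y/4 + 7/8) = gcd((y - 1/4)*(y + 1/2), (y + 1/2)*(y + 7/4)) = y + 1/2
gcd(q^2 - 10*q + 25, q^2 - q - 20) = q - 5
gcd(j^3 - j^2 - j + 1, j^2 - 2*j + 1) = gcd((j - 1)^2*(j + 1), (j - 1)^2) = j^2 - 2*j + 1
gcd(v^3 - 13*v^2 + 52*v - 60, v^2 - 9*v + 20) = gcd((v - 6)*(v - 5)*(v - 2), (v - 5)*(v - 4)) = v - 5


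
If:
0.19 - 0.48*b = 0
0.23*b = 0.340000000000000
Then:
No Solution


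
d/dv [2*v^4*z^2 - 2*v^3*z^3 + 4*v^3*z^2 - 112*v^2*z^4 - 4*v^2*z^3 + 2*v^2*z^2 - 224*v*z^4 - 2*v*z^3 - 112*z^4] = 2*z^2*(4*v^3 - 3*v^2*z + 6*v^2 - 112*v*z^2 - 4*v*z + 2*v - 112*z^2 - z)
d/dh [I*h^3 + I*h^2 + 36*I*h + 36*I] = I*(3*h^2 + 2*h + 36)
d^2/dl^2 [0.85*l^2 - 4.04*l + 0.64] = 1.70000000000000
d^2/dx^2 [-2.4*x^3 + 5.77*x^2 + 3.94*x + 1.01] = 11.54 - 14.4*x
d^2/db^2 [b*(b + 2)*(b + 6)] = 6*b + 16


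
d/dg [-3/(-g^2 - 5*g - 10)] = 3*(-2*g - 5)/(g^2 + 5*g + 10)^2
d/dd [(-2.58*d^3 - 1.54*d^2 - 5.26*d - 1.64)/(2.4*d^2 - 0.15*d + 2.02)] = (-6.192*d^4 + 0.773999999999999*d^3 - 2.7798*d^2 + 1.6504*d - 10.8712)/(5.76*d^4 - 0.72*d^3 + 9.7185*d^2 - 0.606*d + 4.0804)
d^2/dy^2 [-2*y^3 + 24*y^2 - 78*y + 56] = 48 - 12*y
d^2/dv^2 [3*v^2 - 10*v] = 6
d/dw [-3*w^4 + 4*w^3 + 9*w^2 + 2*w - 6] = -12*w^3 + 12*w^2 + 18*w + 2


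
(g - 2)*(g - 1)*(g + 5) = g^3 + 2*g^2 - 13*g + 10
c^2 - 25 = (c - 5)*(c + 5)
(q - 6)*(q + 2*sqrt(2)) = q^2 - 6*q + 2*sqrt(2)*q - 12*sqrt(2)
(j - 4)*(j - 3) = j^2 - 7*j + 12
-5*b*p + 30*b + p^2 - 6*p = (-5*b + p)*(p - 6)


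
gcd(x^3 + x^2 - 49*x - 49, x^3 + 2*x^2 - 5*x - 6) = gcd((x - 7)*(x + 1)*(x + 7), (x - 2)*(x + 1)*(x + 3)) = x + 1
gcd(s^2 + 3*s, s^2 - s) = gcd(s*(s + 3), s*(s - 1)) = s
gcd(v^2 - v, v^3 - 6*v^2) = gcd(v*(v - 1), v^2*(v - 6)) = v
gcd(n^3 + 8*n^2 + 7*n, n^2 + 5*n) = n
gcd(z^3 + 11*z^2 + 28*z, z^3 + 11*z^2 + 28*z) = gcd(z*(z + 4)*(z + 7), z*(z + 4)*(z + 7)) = z^3 + 11*z^2 + 28*z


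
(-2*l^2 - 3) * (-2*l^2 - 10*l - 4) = 4*l^4 + 20*l^3 + 14*l^2 + 30*l + 12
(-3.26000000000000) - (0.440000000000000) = -3.70000000000000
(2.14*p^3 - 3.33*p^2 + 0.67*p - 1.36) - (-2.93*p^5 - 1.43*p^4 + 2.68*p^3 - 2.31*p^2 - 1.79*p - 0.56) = 2.93*p^5 + 1.43*p^4 - 0.54*p^3 - 1.02*p^2 + 2.46*p - 0.8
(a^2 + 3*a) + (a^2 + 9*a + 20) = 2*a^2 + 12*a + 20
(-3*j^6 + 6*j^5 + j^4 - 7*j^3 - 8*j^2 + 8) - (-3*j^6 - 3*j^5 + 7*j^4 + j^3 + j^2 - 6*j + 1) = 9*j^5 - 6*j^4 - 8*j^3 - 9*j^2 + 6*j + 7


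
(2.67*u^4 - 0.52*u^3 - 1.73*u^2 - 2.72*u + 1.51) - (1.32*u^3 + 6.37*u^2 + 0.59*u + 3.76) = 2.67*u^4 - 1.84*u^3 - 8.1*u^2 - 3.31*u - 2.25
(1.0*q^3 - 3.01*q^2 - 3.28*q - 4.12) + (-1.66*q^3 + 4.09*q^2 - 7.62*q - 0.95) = -0.66*q^3 + 1.08*q^2 - 10.9*q - 5.07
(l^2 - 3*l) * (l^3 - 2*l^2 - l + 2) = l^5 - 5*l^4 + 5*l^3 + 5*l^2 - 6*l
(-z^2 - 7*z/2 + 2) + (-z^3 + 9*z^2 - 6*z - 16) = -z^3 + 8*z^2 - 19*z/2 - 14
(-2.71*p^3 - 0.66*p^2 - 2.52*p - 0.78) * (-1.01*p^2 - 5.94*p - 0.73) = 2.7371*p^5 + 16.764*p^4 + 8.4439*p^3 + 16.2384*p^2 + 6.4728*p + 0.5694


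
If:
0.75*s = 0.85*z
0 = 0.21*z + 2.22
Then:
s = -11.98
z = -10.57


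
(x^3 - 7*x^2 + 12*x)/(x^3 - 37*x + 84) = x/(x + 7)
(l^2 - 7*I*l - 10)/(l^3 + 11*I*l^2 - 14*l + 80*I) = (l - 5*I)/(l^2 + 13*I*l - 40)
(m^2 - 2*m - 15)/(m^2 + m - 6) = (m - 5)/(m - 2)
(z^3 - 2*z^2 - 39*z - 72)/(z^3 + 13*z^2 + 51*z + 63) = (z - 8)/(z + 7)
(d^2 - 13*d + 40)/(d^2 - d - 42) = (-d^2 + 13*d - 40)/(-d^2 + d + 42)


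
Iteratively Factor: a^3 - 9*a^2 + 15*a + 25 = (a - 5)*(a^2 - 4*a - 5) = (a - 5)*(a + 1)*(a - 5)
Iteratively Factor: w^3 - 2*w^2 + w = (w)*(w^2 - 2*w + 1) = w*(w - 1)*(w - 1)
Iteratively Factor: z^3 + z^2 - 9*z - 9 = (z + 1)*(z^2 - 9) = (z + 1)*(z + 3)*(z - 3)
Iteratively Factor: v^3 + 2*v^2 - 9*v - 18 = (v + 2)*(v^2 - 9) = (v + 2)*(v + 3)*(v - 3)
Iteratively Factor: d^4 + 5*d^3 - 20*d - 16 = (d + 1)*(d^3 + 4*d^2 - 4*d - 16) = (d + 1)*(d + 4)*(d^2 - 4) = (d - 2)*(d + 1)*(d + 4)*(d + 2)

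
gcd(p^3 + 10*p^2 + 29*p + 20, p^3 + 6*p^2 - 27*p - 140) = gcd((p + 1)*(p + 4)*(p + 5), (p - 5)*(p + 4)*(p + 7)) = p + 4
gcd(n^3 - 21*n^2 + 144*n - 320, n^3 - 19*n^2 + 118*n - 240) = n^2 - 13*n + 40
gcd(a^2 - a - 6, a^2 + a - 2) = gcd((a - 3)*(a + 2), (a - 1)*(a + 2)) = a + 2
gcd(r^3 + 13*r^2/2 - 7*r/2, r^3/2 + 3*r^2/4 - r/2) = r^2 - r/2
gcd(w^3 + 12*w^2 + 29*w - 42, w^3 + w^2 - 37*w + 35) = w^2 + 6*w - 7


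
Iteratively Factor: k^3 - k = (k + 1)*(k^2 - k) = k*(k + 1)*(k - 1)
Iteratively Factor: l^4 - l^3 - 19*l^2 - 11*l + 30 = (l - 5)*(l^3 + 4*l^2 + l - 6) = (l - 5)*(l + 3)*(l^2 + l - 2) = (l - 5)*(l - 1)*(l + 3)*(l + 2)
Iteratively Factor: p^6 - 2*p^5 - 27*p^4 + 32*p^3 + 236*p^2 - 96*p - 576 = (p + 3)*(p^5 - 5*p^4 - 12*p^3 + 68*p^2 + 32*p - 192) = (p + 2)*(p + 3)*(p^4 - 7*p^3 + 2*p^2 + 64*p - 96) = (p + 2)*(p + 3)^2*(p^3 - 10*p^2 + 32*p - 32) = (p - 4)*(p + 2)*(p + 3)^2*(p^2 - 6*p + 8) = (p - 4)^2*(p + 2)*(p + 3)^2*(p - 2)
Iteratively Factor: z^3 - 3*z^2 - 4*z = (z)*(z^2 - 3*z - 4) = z*(z - 4)*(z + 1)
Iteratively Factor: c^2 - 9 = (c + 3)*(c - 3)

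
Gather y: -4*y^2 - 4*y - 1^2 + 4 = -4*y^2 - 4*y + 3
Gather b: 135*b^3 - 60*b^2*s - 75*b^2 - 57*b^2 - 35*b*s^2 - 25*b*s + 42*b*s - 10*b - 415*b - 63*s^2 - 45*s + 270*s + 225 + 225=135*b^3 + b^2*(-60*s - 132) + b*(-35*s^2 + 17*s - 425) - 63*s^2 + 225*s + 450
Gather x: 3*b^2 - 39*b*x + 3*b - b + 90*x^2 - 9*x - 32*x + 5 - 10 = 3*b^2 + 2*b + 90*x^2 + x*(-39*b - 41) - 5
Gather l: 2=2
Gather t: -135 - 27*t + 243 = 108 - 27*t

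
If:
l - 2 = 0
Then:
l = 2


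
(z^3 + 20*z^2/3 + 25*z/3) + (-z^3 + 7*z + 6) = 20*z^2/3 + 46*z/3 + 6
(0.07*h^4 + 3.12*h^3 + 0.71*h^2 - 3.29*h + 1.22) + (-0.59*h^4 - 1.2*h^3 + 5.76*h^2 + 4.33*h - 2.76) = -0.52*h^4 + 1.92*h^3 + 6.47*h^2 + 1.04*h - 1.54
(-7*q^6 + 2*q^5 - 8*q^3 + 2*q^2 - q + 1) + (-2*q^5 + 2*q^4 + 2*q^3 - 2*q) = -7*q^6 + 2*q^4 - 6*q^3 + 2*q^2 - 3*q + 1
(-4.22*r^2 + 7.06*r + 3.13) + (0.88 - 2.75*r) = -4.22*r^2 + 4.31*r + 4.01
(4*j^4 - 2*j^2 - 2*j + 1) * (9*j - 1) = 36*j^5 - 4*j^4 - 18*j^3 - 16*j^2 + 11*j - 1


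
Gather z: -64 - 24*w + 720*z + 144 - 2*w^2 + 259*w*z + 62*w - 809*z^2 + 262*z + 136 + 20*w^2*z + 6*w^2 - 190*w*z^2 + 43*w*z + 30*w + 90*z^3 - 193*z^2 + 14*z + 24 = 4*w^2 + 68*w + 90*z^3 + z^2*(-190*w - 1002) + z*(20*w^2 + 302*w + 996) + 240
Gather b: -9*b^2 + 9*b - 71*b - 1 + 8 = -9*b^2 - 62*b + 7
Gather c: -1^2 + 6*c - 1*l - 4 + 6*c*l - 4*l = c*(6*l + 6) - 5*l - 5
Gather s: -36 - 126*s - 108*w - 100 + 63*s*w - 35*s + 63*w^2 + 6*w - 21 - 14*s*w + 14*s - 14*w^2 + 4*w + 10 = s*(49*w - 147) + 49*w^2 - 98*w - 147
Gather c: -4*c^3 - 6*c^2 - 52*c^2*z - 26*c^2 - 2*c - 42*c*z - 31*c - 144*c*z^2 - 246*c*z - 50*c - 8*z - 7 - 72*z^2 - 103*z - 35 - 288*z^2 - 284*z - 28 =-4*c^3 + c^2*(-52*z - 32) + c*(-144*z^2 - 288*z - 83) - 360*z^2 - 395*z - 70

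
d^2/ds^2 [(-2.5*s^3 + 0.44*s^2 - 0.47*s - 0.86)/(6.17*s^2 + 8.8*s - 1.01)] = (-1.13686837721616e-13*s^5 - 2.27373675443232e-13*s^4 - 501.923746*s^3 - 46.663836*s^2 - 313.042254*s - 151.372356)/(234.885113*s^6 + 1005.01896*s^5 + 1318.065633*s^4 + 352.43824*s^3 - 215.761149*s^2 + 26.93064*s - 1.030301)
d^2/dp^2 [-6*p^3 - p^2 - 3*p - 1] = -36*p - 2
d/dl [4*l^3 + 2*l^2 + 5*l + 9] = 12*l^2 + 4*l + 5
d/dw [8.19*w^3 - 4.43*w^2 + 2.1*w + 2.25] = 24.57*w^2 - 8.86*w + 2.1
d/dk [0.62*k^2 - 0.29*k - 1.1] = 1.24*k - 0.29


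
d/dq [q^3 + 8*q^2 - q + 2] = 3*q^2 + 16*q - 1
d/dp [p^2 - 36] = 2*p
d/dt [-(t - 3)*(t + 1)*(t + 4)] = -3*t^2 - 4*t + 11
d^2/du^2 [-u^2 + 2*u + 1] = -2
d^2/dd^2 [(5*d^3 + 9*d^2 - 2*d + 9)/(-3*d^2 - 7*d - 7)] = 2*(67*d^3 - 411*d^2 - 1428*d - 791)/(27*d^6 + 189*d^5 + 630*d^4 + 1225*d^3 + 1470*d^2 + 1029*d + 343)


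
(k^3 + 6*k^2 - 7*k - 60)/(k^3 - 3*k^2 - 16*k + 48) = (k + 5)/(k - 4)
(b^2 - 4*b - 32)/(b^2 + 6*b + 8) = (b - 8)/(b + 2)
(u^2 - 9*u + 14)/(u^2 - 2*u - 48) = (-u^2 + 9*u - 14)/(-u^2 + 2*u + 48)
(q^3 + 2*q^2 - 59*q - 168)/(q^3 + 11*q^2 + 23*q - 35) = (q^2 - 5*q - 24)/(q^2 + 4*q - 5)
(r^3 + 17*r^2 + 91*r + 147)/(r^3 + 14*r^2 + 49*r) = (r + 3)/r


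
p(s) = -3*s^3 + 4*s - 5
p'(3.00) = -77.00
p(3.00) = -74.00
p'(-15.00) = -2021.00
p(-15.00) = 10060.00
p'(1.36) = -12.65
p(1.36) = -7.11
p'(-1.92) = -29.18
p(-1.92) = 8.55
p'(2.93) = -73.26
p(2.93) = -68.74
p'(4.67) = -192.28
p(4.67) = -291.86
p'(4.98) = -219.20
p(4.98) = -355.60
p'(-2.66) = -59.68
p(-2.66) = 40.82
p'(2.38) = -46.98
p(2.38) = -35.92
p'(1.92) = -29.18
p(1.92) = -18.55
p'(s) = 4 - 9*s^2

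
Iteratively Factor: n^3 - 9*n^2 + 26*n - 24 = (n - 4)*(n^2 - 5*n + 6) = (n - 4)*(n - 3)*(n - 2)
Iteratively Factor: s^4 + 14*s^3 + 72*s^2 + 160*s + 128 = (s + 2)*(s^3 + 12*s^2 + 48*s + 64) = (s + 2)*(s + 4)*(s^2 + 8*s + 16) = (s + 2)*(s + 4)^2*(s + 4)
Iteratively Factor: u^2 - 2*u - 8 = (u + 2)*(u - 4)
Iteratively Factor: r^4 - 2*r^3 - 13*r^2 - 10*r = (r - 5)*(r^3 + 3*r^2 + 2*r) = r*(r - 5)*(r^2 + 3*r + 2) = r*(r - 5)*(r + 2)*(r + 1)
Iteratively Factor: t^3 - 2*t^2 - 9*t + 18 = (t - 2)*(t^2 - 9) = (t - 3)*(t - 2)*(t + 3)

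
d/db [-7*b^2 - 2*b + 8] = -14*b - 2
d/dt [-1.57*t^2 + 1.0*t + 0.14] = 1.0 - 3.14*t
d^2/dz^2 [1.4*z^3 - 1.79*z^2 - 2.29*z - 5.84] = 8.4*z - 3.58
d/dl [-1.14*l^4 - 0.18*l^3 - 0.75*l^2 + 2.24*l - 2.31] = -4.56*l^3 - 0.54*l^2 - 1.5*l + 2.24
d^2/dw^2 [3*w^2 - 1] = 6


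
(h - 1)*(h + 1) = h^2 - 1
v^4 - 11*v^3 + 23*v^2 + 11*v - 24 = (v - 8)*(v - 3)*(v - 1)*(v + 1)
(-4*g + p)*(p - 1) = -4*g*p + 4*g + p^2 - p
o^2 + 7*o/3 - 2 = (o - 2/3)*(o + 3)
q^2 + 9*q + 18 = (q + 3)*(q + 6)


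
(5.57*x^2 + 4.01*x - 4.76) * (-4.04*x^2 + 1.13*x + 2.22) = -22.5028*x^4 - 9.9063*x^3 + 36.1271*x^2 + 3.5234*x - 10.5672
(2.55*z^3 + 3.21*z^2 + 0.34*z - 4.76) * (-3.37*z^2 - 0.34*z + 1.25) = -8.5935*z^5 - 11.6847*z^4 + 0.950299999999999*z^3 + 19.9381*z^2 + 2.0434*z - 5.95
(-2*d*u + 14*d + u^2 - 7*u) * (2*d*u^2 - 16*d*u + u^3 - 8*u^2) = -4*d^2*u^3 + 60*d^2*u^2 - 224*d^2*u + u^5 - 15*u^4 + 56*u^3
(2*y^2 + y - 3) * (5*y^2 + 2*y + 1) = 10*y^4 + 9*y^3 - 11*y^2 - 5*y - 3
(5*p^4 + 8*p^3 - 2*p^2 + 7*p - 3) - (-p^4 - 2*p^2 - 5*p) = 6*p^4 + 8*p^3 + 12*p - 3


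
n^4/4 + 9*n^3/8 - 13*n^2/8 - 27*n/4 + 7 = (n/4 + 1)*(n - 2)*(n - 1)*(n + 7/2)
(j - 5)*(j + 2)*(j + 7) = j^3 + 4*j^2 - 31*j - 70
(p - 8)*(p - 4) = p^2 - 12*p + 32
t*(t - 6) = t^2 - 6*t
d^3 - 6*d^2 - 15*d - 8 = (d - 8)*(d + 1)^2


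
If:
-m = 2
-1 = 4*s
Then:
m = -2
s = -1/4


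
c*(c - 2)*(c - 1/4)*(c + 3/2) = c^4 - 3*c^3/4 - 23*c^2/8 + 3*c/4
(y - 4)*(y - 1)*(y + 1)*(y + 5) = y^4 + y^3 - 21*y^2 - y + 20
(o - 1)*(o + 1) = o^2 - 1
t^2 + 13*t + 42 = (t + 6)*(t + 7)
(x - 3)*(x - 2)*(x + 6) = x^3 + x^2 - 24*x + 36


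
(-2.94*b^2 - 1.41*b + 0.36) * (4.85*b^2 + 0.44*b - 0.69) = -14.259*b^4 - 8.1321*b^3 + 3.1542*b^2 + 1.1313*b - 0.2484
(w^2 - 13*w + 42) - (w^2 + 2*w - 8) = 50 - 15*w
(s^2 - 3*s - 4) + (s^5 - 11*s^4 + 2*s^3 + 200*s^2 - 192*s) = s^5 - 11*s^4 + 2*s^3 + 201*s^2 - 195*s - 4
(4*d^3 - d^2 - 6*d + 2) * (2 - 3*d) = -12*d^4 + 11*d^3 + 16*d^2 - 18*d + 4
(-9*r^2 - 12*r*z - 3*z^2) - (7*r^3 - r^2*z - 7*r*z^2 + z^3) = -7*r^3 + r^2*z - 9*r^2 + 7*r*z^2 - 12*r*z - z^3 - 3*z^2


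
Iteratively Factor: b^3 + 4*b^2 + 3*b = (b + 3)*(b^2 + b) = (b + 1)*(b + 3)*(b)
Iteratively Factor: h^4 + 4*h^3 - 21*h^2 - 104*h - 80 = (h + 4)*(h^3 - 21*h - 20) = (h + 1)*(h + 4)*(h^2 - h - 20) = (h + 1)*(h + 4)^2*(h - 5)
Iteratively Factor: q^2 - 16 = (q + 4)*(q - 4)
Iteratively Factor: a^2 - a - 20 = (a - 5)*(a + 4)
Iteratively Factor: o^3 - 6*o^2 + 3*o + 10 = (o - 2)*(o^2 - 4*o - 5) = (o - 5)*(o - 2)*(o + 1)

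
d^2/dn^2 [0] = 0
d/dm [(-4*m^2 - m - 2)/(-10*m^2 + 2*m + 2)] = (-9*m^2 - 28*m + 1)/(2*(25*m^4 - 10*m^3 - 9*m^2 + 2*m + 1))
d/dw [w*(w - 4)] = 2*w - 4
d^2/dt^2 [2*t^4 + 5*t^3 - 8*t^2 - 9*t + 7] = 24*t^2 + 30*t - 16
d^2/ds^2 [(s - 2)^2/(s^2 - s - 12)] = 2*(-3*s^3 + 48*s^2 - 156*s + 244)/(s^6 - 3*s^5 - 33*s^4 + 71*s^3 + 396*s^2 - 432*s - 1728)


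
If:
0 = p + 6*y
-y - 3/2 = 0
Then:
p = 9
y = -3/2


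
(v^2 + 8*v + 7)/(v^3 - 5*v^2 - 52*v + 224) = (v + 1)/(v^2 - 12*v + 32)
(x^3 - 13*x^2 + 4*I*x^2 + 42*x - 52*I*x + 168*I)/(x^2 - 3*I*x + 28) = (x^2 - 13*x + 42)/(x - 7*I)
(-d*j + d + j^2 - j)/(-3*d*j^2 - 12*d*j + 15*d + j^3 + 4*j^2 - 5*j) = (d - j)/(3*d*j + 15*d - j^2 - 5*j)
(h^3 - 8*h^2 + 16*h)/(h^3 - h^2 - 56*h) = (-h^2 + 8*h - 16)/(-h^2 + h + 56)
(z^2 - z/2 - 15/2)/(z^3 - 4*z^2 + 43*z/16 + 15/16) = 8*(2*z + 5)/(16*z^2 - 16*z - 5)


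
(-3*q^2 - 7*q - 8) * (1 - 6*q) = 18*q^3 + 39*q^2 + 41*q - 8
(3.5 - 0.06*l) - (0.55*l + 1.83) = 1.67 - 0.61*l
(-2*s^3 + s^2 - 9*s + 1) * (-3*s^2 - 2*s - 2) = 6*s^5 + s^4 + 29*s^3 + 13*s^2 + 16*s - 2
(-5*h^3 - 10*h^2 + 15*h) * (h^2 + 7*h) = -5*h^5 - 45*h^4 - 55*h^3 + 105*h^2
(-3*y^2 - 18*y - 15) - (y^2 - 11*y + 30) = -4*y^2 - 7*y - 45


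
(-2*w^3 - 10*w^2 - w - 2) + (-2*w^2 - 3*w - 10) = -2*w^3 - 12*w^2 - 4*w - 12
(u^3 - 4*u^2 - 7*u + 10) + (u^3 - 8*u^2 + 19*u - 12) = 2*u^3 - 12*u^2 + 12*u - 2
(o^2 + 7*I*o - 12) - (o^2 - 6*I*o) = 13*I*o - 12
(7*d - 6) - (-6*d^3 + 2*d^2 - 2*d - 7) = 6*d^3 - 2*d^2 + 9*d + 1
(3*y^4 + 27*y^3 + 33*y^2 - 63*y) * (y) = 3*y^5 + 27*y^4 + 33*y^3 - 63*y^2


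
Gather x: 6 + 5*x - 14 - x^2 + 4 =-x^2 + 5*x - 4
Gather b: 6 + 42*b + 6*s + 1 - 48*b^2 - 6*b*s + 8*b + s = -48*b^2 + b*(50 - 6*s) + 7*s + 7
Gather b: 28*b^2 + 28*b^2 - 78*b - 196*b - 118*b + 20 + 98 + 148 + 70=56*b^2 - 392*b + 336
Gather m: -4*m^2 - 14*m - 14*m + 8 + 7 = -4*m^2 - 28*m + 15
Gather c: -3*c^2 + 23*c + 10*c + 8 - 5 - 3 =-3*c^2 + 33*c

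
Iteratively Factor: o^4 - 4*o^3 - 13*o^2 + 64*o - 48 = (o - 4)*(o^3 - 13*o + 12) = (o - 4)*(o - 1)*(o^2 + o - 12) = (o - 4)*(o - 1)*(o + 4)*(o - 3)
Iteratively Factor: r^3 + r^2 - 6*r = (r - 2)*(r^2 + 3*r) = (r - 2)*(r + 3)*(r)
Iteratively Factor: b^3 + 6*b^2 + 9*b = (b)*(b^2 + 6*b + 9) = b*(b + 3)*(b + 3)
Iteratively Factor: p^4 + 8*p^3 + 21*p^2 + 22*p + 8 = (p + 1)*(p^3 + 7*p^2 + 14*p + 8) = (p + 1)*(p + 2)*(p^2 + 5*p + 4) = (p + 1)*(p + 2)*(p + 4)*(p + 1)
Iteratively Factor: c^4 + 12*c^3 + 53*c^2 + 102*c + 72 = (c + 3)*(c^3 + 9*c^2 + 26*c + 24) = (c + 3)*(c + 4)*(c^2 + 5*c + 6) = (c + 2)*(c + 3)*(c + 4)*(c + 3)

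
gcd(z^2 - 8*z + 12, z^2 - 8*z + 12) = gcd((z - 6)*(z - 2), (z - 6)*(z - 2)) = z^2 - 8*z + 12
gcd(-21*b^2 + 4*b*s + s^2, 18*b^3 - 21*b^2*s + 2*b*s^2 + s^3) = -3*b + s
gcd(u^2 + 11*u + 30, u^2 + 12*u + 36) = u + 6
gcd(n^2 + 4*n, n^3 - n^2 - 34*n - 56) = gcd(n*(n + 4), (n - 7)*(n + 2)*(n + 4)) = n + 4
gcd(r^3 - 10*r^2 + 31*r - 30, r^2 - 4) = r - 2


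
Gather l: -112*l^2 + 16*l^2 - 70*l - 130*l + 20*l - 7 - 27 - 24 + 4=-96*l^2 - 180*l - 54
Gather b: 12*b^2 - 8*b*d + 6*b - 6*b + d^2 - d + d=12*b^2 - 8*b*d + d^2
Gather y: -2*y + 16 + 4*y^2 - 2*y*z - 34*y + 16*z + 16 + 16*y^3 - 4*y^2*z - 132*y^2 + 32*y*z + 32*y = 16*y^3 + y^2*(-4*z - 128) + y*(30*z - 4) + 16*z + 32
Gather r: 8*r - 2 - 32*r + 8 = 6 - 24*r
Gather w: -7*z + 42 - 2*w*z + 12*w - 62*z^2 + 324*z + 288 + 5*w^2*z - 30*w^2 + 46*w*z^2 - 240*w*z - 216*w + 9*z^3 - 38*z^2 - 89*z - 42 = w^2*(5*z - 30) + w*(46*z^2 - 242*z - 204) + 9*z^3 - 100*z^2 + 228*z + 288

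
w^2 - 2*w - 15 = (w - 5)*(w + 3)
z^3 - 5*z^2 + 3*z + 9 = (z - 3)^2*(z + 1)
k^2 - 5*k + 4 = (k - 4)*(k - 1)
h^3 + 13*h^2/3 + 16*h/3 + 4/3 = (h + 1/3)*(h + 2)^2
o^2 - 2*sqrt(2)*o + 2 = (o - sqrt(2))^2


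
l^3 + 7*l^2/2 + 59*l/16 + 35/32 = (l + 1/2)*(l + 5/4)*(l + 7/4)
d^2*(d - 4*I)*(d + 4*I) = d^4 + 16*d^2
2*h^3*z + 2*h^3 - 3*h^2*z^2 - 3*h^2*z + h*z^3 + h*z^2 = (-2*h + z)*(-h + z)*(h*z + h)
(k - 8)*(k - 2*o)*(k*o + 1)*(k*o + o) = k^4*o^2 - 2*k^3*o^3 - 7*k^3*o^2 + k^3*o + 14*k^2*o^3 - 10*k^2*o^2 - 7*k^2*o + 16*k*o^3 + 14*k*o^2 - 8*k*o + 16*o^2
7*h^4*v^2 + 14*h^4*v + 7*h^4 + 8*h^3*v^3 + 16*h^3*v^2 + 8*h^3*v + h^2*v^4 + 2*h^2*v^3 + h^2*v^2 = (h + v)*(7*h + v)*(h*v + h)^2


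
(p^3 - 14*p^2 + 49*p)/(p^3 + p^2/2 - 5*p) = 2*(p^2 - 14*p + 49)/(2*p^2 + p - 10)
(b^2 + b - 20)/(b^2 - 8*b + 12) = (b^2 + b - 20)/(b^2 - 8*b + 12)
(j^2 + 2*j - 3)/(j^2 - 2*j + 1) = (j + 3)/(j - 1)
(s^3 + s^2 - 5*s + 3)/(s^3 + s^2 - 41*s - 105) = (s^2 - 2*s + 1)/(s^2 - 2*s - 35)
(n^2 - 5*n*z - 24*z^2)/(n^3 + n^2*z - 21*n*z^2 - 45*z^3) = (-n + 8*z)/(-n^2 + 2*n*z + 15*z^2)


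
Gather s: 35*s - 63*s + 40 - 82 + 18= -28*s - 24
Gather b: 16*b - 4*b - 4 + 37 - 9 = 12*b + 24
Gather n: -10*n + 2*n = -8*n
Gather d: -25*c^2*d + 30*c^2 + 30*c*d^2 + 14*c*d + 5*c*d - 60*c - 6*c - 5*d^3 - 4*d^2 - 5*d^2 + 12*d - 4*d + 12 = 30*c^2 - 66*c - 5*d^3 + d^2*(30*c - 9) + d*(-25*c^2 + 19*c + 8) + 12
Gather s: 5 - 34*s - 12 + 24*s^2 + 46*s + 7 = 24*s^2 + 12*s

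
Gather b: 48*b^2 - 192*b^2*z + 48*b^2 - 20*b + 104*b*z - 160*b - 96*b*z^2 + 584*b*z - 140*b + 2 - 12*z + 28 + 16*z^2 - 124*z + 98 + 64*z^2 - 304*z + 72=b^2*(96 - 192*z) + b*(-96*z^2 + 688*z - 320) + 80*z^2 - 440*z + 200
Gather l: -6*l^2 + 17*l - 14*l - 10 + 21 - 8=-6*l^2 + 3*l + 3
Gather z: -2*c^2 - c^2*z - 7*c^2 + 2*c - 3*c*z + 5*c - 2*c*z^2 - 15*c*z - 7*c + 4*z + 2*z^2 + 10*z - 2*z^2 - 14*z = -9*c^2 - 2*c*z^2 + z*(-c^2 - 18*c)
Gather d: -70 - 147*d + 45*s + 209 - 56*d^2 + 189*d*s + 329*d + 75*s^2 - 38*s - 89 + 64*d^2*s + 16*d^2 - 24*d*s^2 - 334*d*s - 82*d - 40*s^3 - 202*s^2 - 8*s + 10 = d^2*(64*s - 40) + d*(-24*s^2 - 145*s + 100) - 40*s^3 - 127*s^2 - s + 60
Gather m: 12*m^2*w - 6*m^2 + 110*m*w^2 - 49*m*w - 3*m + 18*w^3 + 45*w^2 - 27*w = m^2*(12*w - 6) + m*(110*w^2 - 49*w - 3) + 18*w^3 + 45*w^2 - 27*w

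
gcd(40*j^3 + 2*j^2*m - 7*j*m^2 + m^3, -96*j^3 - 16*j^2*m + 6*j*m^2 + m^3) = 4*j - m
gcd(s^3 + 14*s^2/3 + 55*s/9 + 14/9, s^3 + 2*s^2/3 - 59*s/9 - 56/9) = s + 7/3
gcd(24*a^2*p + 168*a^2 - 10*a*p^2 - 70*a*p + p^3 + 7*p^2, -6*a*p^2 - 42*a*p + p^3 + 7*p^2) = -6*a*p - 42*a + p^2 + 7*p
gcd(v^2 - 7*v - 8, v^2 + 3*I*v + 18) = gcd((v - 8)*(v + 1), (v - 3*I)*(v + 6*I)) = 1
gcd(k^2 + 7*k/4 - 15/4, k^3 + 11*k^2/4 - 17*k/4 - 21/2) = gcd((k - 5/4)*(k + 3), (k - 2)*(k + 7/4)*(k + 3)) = k + 3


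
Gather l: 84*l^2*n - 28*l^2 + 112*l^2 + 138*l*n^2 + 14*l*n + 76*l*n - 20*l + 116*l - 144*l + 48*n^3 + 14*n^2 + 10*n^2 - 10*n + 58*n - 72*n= l^2*(84*n + 84) + l*(138*n^2 + 90*n - 48) + 48*n^3 + 24*n^2 - 24*n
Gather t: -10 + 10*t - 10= 10*t - 20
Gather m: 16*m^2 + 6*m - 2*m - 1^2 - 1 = 16*m^2 + 4*m - 2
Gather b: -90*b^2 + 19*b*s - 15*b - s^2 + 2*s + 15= -90*b^2 + b*(19*s - 15) - s^2 + 2*s + 15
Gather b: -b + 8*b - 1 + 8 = 7*b + 7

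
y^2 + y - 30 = (y - 5)*(y + 6)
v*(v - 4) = v^2 - 4*v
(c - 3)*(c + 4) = c^2 + c - 12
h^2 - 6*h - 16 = (h - 8)*(h + 2)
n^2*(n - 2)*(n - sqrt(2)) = n^4 - 2*n^3 - sqrt(2)*n^3 + 2*sqrt(2)*n^2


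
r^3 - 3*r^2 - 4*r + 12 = (r - 3)*(r - 2)*(r + 2)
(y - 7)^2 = y^2 - 14*y + 49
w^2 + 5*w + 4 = (w + 1)*(w + 4)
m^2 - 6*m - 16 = (m - 8)*(m + 2)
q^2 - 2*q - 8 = (q - 4)*(q + 2)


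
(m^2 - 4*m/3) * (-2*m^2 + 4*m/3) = -2*m^4 + 4*m^3 - 16*m^2/9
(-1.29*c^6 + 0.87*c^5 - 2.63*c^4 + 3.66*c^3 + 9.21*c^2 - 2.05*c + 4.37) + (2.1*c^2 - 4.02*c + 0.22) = -1.29*c^6 + 0.87*c^5 - 2.63*c^4 + 3.66*c^3 + 11.31*c^2 - 6.07*c + 4.59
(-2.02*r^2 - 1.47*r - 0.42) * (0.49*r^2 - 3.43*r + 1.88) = -0.9898*r^4 + 6.2083*r^3 + 1.0387*r^2 - 1.323*r - 0.7896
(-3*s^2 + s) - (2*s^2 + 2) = -5*s^2 + s - 2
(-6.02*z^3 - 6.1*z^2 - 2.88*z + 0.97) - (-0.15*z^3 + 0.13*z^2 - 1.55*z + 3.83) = -5.87*z^3 - 6.23*z^2 - 1.33*z - 2.86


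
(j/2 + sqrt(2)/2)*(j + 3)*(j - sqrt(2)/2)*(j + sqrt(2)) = j^4/2 + 3*sqrt(2)*j^3/4 + 3*j^3/2 + 9*sqrt(2)*j^2/4 - sqrt(2)*j/2 - 3*sqrt(2)/2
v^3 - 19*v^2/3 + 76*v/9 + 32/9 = (v - 4)*(v - 8/3)*(v + 1/3)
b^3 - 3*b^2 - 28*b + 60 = (b - 6)*(b - 2)*(b + 5)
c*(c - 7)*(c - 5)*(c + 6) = c^4 - 6*c^3 - 37*c^2 + 210*c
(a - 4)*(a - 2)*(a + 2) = a^3 - 4*a^2 - 4*a + 16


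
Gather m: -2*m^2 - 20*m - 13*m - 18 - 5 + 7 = -2*m^2 - 33*m - 16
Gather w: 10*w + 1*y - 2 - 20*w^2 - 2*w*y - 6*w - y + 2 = -20*w^2 + w*(4 - 2*y)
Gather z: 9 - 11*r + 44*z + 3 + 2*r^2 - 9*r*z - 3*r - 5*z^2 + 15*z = 2*r^2 - 14*r - 5*z^2 + z*(59 - 9*r) + 12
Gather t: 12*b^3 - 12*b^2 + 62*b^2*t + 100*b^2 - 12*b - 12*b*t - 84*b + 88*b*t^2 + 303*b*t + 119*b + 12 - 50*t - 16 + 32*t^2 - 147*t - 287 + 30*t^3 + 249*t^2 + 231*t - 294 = 12*b^3 + 88*b^2 + 23*b + 30*t^3 + t^2*(88*b + 281) + t*(62*b^2 + 291*b + 34) - 585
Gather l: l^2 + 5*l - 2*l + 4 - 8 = l^2 + 3*l - 4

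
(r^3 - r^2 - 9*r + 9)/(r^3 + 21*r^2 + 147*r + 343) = (r^3 - r^2 - 9*r + 9)/(r^3 + 21*r^2 + 147*r + 343)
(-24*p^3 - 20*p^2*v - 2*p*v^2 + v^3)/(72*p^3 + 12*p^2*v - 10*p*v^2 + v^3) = (-2*p - v)/(6*p - v)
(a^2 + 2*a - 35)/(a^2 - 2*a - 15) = (a + 7)/(a + 3)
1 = 1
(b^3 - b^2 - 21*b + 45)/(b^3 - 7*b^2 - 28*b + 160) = (b^2 - 6*b + 9)/(b^2 - 12*b + 32)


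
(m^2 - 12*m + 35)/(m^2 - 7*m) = (m - 5)/m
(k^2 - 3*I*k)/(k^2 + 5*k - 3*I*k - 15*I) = k/(k + 5)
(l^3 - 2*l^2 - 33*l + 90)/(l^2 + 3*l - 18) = l - 5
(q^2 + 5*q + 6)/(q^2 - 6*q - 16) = (q + 3)/(q - 8)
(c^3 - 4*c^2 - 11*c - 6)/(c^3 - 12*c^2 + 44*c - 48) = (c^2 + 2*c + 1)/(c^2 - 6*c + 8)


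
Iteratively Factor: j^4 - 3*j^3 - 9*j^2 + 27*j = (j + 3)*(j^3 - 6*j^2 + 9*j) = (j - 3)*(j + 3)*(j^2 - 3*j) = j*(j - 3)*(j + 3)*(j - 3)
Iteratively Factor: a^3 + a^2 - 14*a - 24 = (a + 3)*(a^2 - 2*a - 8) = (a - 4)*(a + 3)*(a + 2)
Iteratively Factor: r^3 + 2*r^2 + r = (r)*(r^2 + 2*r + 1) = r*(r + 1)*(r + 1)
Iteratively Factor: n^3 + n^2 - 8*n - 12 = (n + 2)*(n^2 - n - 6) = (n + 2)^2*(n - 3)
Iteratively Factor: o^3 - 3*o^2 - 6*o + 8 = (o + 2)*(o^2 - 5*o + 4) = (o - 1)*(o + 2)*(o - 4)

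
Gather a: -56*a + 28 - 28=-56*a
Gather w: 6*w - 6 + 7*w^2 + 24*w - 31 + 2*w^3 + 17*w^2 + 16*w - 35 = 2*w^3 + 24*w^2 + 46*w - 72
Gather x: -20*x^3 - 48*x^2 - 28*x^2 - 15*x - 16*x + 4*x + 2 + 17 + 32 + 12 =-20*x^3 - 76*x^2 - 27*x + 63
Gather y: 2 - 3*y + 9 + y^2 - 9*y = y^2 - 12*y + 11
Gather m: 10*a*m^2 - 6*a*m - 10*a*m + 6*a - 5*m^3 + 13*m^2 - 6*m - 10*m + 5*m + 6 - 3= 6*a - 5*m^3 + m^2*(10*a + 13) + m*(-16*a - 11) + 3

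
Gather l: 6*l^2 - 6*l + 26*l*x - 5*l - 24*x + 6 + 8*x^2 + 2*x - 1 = 6*l^2 + l*(26*x - 11) + 8*x^2 - 22*x + 5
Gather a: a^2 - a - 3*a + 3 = a^2 - 4*a + 3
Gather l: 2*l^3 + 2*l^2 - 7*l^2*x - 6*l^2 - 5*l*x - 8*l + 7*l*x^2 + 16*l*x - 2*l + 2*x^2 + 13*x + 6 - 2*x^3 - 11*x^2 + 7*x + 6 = 2*l^3 + l^2*(-7*x - 4) + l*(7*x^2 + 11*x - 10) - 2*x^3 - 9*x^2 + 20*x + 12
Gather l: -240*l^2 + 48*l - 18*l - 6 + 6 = -240*l^2 + 30*l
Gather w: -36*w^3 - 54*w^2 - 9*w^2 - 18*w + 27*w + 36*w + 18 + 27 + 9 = -36*w^3 - 63*w^2 + 45*w + 54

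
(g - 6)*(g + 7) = g^2 + g - 42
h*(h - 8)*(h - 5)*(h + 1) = h^4 - 12*h^3 + 27*h^2 + 40*h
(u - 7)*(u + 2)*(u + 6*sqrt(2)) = u^3 - 5*u^2 + 6*sqrt(2)*u^2 - 30*sqrt(2)*u - 14*u - 84*sqrt(2)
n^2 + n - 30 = (n - 5)*(n + 6)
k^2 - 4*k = k*(k - 4)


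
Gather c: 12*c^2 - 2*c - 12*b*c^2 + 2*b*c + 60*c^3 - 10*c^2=60*c^3 + c^2*(2 - 12*b) + c*(2*b - 2)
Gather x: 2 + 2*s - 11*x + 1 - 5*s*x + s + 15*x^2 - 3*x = 3*s + 15*x^2 + x*(-5*s - 14) + 3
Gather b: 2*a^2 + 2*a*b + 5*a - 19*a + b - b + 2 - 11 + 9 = 2*a^2 + 2*a*b - 14*a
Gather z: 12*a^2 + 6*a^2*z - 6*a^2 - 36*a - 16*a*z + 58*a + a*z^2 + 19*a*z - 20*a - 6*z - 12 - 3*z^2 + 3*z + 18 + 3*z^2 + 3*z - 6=6*a^2 + a*z^2 + 2*a + z*(6*a^2 + 3*a)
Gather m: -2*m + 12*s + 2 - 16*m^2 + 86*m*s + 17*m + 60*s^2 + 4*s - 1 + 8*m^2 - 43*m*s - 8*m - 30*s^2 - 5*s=-8*m^2 + m*(43*s + 7) + 30*s^2 + 11*s + 1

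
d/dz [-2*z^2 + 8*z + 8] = 8 - 4*z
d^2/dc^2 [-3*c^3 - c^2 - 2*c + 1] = -18*c - 2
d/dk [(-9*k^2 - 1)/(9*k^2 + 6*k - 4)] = 6*(-9*k^2 + 15*k + 1)/(81*k^4 + 108*k^3 - 36*k^2 - 48*k + 16)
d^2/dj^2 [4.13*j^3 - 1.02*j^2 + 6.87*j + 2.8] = 24.78*j - 2.04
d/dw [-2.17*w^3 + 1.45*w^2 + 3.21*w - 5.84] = -6.51*w^2 + 2.9*w + 3.21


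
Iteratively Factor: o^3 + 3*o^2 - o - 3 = (o + 1)*(o^2 + 2*o - 3) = (o - 1)*(o + 1)*(o + 3)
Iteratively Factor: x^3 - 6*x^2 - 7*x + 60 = (x - 4)*(x^2 - 2*x - 15) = (x - 5)*(x - 4)*(x + 3)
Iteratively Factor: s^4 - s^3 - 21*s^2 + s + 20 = (s - 5)*(s^3 + 4*s^2 - s - 4) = (s - 5)*(s + 4)*(s^2 - 1) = (s - 5)*(s - 1)*(s + 4)*(s + 1)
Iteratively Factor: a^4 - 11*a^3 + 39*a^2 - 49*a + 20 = (a - 5)*(a^3 - 6*a^2 + 9*a - 4) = (a - 5)*(a - 1)*(a^2 - 5*a + 4) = (a - 5)*(a - 4)*(a - 1)*(a - 1)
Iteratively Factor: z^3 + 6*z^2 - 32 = (z + 4)*(z^2 + 2*z - 8) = (z - 2)*(z + 4)*(z + 4)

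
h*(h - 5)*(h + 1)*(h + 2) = h^4 - 2*h^3 - 13*h^2 - 10*h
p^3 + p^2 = p^2*(p + 1)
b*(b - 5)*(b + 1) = b^3 - 4*b^2 - 5*b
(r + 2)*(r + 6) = r^2 + 8*r + 12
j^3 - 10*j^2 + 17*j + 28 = (j - 7)*(j - 4)*(j + 1)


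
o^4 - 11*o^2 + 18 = (o - 3)*(o + 3)*(o - sqrt(2))*(o + sqrt(2))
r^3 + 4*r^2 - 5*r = r*(r - 1)*(r + 5)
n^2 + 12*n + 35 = (n + 5)*(n + 7)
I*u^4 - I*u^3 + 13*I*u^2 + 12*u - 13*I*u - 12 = (u - 1)*(u - 3*I)*(u + 4*I)*(I*u + 1)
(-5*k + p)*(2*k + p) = -10*k^2 - 3*k*p + p^2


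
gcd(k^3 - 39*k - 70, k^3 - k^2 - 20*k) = 1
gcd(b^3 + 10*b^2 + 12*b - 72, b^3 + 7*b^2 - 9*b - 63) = 1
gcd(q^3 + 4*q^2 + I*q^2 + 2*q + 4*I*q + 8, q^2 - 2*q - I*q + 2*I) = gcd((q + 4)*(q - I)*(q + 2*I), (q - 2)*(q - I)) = q - I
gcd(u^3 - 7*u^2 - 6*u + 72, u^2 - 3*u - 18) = u^2 - 3*u - 18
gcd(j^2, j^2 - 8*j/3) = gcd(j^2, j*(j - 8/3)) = j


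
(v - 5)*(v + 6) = v^2 + v - 30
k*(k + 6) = k^2 + 6*k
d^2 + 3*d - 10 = (d - 2)*(d + 5)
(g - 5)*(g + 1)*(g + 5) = g^3 + g^2 - 25*g - 25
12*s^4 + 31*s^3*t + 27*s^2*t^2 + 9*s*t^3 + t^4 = (s + t)^2*(3*s + t)*(4*s + t)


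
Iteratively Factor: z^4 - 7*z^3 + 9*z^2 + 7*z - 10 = (z - 1)*(z^3 - 6*z^2 + 3*z + 10) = (z - 5)*(z - 1)*(z^2 - z - 2) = (z - 5)*(z - 1)*(z + 1)*(z - 2)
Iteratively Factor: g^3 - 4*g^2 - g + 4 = (g + 1)*(g^2 - 5*g + 4) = (g - 1)*(g + 1)*(g - 4)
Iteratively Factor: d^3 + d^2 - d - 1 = (d - 1)*(d^2 + 2*d + 1) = (d - 1)*(d + 1)*(d + 1)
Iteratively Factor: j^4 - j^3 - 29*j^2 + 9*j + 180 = (j - 3)*(j^3 + 2*j^2 - 23*j - 60) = (j - 3)*(j + 3)*(j^2 - j - 20) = (j - 5)*(j - 3)*(j + 3)*(j + 4)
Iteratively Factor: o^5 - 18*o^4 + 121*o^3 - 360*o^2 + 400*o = (o - 5)*(o^4 - 13*o^3 + 56*o^2 - 80*o) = (o - 5)*(o - 4)*(o^3 - 9*o^2 + 20*o) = o*(o - 5)*(o - 4)*(o^2 - 9*o + 20) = o*(o - 5)^2*(o - 4)*(o - 4)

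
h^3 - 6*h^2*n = h^2*(h - 6*n)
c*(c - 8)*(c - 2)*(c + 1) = c^4 - 9*c^3 + 6*c^2 + 16*c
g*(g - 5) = g^2 - 5*g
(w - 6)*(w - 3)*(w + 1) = w^3 - 8*w^2 + 9*w + 18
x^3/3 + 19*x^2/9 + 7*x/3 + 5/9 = (x/3 + 1/3)*(x + 1/3)*(x + 5)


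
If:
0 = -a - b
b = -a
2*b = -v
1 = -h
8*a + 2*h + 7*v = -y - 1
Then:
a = 1/22 - y/22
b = y/22 - 1/22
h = -1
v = 1/11 - y/11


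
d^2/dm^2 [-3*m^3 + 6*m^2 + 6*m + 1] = 12 - 18*m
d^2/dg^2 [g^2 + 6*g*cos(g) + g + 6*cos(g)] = -6*g*cos(g) - 12*sin(g) - 6*cos(g) + 2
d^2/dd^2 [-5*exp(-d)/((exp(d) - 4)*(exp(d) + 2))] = 5*(-9*exp(4*d) + 22*exp(3*d) - 48*exp(d) - 64)*exp(-d)/(exp(6*d) - 6*exp(5*d) - 12*exp(4*d) + 88*exp(3*d) + 96*exp(2*d) - 384*exp(d) - 512)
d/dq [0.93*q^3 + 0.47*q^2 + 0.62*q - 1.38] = 2.79*q^2 + 0.94*q + 0.62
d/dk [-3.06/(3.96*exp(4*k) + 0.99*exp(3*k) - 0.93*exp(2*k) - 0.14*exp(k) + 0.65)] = (48.4704*exp(3*k) + 9.0882*exp(2*k) - 5.6916*exp(k) - 0.4284)*exp(k)/(3.96*exp(4*k) + 0.99*exp(3*k) - 0.93*exp(2*k) - 0.14*exp(k) + 0.65)^2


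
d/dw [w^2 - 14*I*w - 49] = 2*w - 14*I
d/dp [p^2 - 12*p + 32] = 2*p - 12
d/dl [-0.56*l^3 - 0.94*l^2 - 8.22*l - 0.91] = -1.68*l^2 - 1.88*l - 8.22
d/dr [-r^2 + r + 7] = 1 - 2*r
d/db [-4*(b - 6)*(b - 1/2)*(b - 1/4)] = -12*b^2 + 54*b - 37/2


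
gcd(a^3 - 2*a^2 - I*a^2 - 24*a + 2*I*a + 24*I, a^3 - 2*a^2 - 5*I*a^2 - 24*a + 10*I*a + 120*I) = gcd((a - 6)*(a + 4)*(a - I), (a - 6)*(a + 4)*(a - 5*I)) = a^2 - 2*a - 24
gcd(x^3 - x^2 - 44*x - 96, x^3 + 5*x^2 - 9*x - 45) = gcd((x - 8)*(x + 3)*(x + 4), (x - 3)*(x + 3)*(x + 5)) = x + 3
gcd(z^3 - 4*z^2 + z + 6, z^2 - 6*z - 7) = z + 1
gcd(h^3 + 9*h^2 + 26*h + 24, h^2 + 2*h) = h + 2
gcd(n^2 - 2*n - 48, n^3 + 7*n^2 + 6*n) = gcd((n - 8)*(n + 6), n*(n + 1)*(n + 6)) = n + 6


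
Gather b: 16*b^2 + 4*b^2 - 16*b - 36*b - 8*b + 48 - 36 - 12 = 20*b^2 - 60*b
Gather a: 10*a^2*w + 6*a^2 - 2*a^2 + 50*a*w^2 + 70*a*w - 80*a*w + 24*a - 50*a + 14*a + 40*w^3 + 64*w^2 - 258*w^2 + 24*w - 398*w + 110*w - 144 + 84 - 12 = a^2*(10*w + 4) + a*(50*w^2 - 10*w - 12) + 40*w^3 - 194*w^2 - 264*w - 72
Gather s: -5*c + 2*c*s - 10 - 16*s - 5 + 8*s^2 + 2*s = -5*c + 8*s^2 + s*(2*c - 14) - 15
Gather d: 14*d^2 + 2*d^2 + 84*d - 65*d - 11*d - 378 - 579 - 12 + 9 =16*d^2 + 8*d - 960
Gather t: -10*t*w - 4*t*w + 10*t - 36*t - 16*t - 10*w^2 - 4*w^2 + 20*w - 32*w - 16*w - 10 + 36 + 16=t*(-14*w - 42) - 14*w^2 - 28*w + 42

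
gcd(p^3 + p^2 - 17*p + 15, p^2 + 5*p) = p + 5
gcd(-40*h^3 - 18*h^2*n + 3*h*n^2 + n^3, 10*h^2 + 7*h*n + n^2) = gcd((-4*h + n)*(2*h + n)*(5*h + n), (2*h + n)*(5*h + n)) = 10*h^2 + 7*h*n + n^2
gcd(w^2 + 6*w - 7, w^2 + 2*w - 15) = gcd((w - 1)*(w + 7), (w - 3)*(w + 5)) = 1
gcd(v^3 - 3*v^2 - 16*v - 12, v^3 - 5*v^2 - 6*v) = v^2 - 5*v - 6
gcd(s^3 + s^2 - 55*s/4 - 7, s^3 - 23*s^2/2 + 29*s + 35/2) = s + 1/2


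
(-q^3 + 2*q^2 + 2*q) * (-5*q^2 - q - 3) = 5*q^5 - 9*q^4 - 9*q^3 - 8*q^2 - 6*q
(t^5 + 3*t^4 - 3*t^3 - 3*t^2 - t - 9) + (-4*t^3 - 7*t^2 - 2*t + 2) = t^5 + 3*t^4 - 7*t^3 - 10*t^2 - 3*t - 7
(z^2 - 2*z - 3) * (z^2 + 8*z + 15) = z^4 + 6*z^3 - 4*z^2 - 54*z - 45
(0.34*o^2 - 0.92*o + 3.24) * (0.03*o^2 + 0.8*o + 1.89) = 0.0102*o^4 + 0.2444*o^3 + 0.00379999999999991*o^2 + 0.853200000000001*o + 6.1236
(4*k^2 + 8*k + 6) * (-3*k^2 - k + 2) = -12*k^4 - 28*k^3 - 18*k^2 + 10*k + 12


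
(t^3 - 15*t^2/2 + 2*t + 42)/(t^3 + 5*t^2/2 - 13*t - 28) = (t - 6)/(t + 4)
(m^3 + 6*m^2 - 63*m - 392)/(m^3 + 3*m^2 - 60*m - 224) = (m + 7)/(m + 4)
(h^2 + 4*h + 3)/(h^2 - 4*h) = (h^2 + 4*h + 3)/(h*(h - 4))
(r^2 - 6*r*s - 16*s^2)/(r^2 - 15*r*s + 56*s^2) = (r + 2*s)/(r - 7*s)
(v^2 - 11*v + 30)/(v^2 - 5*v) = (v - 6)/v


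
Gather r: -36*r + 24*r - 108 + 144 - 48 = -12*r - 12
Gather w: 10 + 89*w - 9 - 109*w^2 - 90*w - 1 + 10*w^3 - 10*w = 10*w^3 - 109*w^2 - 11*w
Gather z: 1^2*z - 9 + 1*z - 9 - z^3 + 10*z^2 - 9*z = -z^3 + 10*z^2 - 7*z - 18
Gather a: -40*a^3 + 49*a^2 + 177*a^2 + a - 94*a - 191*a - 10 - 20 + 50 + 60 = -40*a^3 + 226*a^2 - 284*a + 80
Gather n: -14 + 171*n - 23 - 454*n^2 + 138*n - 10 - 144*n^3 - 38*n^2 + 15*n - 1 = -144*n^3 - 492*n^2 + 324*n - 48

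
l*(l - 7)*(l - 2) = l^3 - 9*l^2 + 14*l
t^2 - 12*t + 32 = (t - 8)*(t - 4)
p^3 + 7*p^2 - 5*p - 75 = (p - 3)*(p + 5)^2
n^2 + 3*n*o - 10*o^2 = (n - 2*o)*(n + 5*o)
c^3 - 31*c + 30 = (c - 5)*(c - 1)*(c + 6)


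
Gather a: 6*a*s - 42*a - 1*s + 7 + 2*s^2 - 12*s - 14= a*(6*s - 42) + 2*s^2 - 13*s - 7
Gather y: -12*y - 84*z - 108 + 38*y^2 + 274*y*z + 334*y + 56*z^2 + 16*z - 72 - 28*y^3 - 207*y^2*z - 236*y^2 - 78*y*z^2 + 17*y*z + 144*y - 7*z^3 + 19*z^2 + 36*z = -28*y^3 + y^2*(-207*z - 198) + y*(-78*z^2 + 291*z + 466) - 7*z^3 + 75*z^2 - 32*z - 180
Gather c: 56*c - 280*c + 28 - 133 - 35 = -224*c - 140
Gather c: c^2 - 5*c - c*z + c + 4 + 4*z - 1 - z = c^2 + c*(-z - 4) + 3*z + 3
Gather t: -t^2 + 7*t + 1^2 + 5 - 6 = -t^2 + 7*t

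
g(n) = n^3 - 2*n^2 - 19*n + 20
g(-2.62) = 38.07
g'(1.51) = -18.20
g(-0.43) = 27.72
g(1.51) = -9.81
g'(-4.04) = 46.12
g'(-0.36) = -17.17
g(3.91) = -25.09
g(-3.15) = 28.75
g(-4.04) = -1.82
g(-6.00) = -154.00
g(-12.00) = -1768.00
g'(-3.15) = 23.37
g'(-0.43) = -16.73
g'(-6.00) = 113.00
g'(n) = 3*n^2 - 4*n - 19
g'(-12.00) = 461.00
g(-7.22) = -323.44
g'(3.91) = 11.22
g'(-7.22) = 166.27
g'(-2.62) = 12.07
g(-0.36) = 26.53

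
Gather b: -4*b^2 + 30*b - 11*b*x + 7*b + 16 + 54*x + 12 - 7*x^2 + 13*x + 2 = -4*b^2 + b*(37 - 11*x) - 7*x^2 + 67*x + 30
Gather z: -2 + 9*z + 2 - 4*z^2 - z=-4*z^2 + 8*z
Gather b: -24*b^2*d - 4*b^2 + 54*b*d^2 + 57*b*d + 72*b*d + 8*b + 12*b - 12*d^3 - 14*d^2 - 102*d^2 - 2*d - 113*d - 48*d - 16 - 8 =b^2*(-24*d - 4) + b*(54*d^2 + 129*d + 20) - 12*d^3 - 116*d^2 - 163*d - 24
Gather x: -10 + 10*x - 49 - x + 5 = 9*x - 54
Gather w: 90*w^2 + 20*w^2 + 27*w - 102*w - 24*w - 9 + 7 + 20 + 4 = 110*w^2 - 99*w + 22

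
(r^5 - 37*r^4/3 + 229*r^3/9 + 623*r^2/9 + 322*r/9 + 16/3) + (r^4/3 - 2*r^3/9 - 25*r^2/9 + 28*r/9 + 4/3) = r^5 - 12*r^4 + 227*r^3/9 + 598*r^2/9 + 350*r/9 + 20/3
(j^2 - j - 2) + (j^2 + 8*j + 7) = 2*j^2 + 7*j + 5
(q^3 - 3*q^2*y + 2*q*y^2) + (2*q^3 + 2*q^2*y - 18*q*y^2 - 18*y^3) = 3*q^3 - q^2*y - 16*q*y^2 - 18*y^3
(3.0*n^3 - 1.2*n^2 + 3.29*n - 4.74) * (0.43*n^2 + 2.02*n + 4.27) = 1.29*n^5 + 5.544*n^4 + 11.8007*n^3 - 0.5164*n^2 + 4.4735*n - 20.2398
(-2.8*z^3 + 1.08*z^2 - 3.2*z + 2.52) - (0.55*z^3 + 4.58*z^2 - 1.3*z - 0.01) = -3.35*z^3 - 3.5*z^2 - 1.9*z + 2.53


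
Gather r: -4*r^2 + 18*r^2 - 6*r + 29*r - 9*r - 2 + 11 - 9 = 14*r^2 + 14*r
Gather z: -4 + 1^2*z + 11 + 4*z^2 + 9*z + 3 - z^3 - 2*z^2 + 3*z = -z^3 + 2*z^2 + 13*z + 10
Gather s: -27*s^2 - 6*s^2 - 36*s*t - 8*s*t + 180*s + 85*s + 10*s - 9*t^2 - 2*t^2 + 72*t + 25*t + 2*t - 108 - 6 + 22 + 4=-33*s^2 + s*(275 - 44*t) - 11*t^2 + 99*t - 88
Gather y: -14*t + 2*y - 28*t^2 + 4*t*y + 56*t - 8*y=-28*t^2 + 42*t + y*(4*t - 6)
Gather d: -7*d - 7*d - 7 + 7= -14*d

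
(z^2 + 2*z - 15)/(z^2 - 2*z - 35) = (z - 3)/(z - 7)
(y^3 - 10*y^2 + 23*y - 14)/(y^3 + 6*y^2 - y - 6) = (y^2 - 9*y + 14)/(y^2 + 7*y + 6)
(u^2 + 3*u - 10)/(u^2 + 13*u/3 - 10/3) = 3*(u - 2)/(3*u - 2)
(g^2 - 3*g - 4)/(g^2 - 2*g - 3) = (g - 4)/(g - 3)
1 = 1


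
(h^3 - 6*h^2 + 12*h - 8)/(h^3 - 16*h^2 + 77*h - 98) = (h^2 - 4*h + 4)/(h^2 - 14*h + 49)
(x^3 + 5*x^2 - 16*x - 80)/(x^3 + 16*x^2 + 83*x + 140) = (x - 4)/(x + 7)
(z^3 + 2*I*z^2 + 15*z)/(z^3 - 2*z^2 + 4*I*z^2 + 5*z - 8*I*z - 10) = z*(z - 3*I)/(z^2 - z*(2 + I) + 2*I)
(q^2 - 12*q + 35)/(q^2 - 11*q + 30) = (q - 7)/(q - 6)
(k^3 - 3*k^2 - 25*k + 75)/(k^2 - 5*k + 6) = (k^2 - 25)/(k - 2)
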